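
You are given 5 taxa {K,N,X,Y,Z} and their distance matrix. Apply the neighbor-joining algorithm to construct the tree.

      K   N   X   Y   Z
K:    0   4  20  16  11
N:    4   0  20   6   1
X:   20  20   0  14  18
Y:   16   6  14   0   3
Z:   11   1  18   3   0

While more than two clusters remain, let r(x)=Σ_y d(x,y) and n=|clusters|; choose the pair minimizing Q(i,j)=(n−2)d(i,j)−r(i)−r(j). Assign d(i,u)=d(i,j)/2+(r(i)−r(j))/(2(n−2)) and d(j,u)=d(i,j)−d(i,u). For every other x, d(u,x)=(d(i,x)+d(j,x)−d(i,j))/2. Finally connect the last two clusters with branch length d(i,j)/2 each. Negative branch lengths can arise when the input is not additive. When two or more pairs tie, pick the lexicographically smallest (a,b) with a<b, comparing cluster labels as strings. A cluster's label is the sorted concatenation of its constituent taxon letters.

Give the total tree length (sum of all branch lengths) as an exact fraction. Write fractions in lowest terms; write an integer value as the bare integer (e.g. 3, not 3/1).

step 1: merge (K,N) at d=4, Q=-70; branch lengths K→16/3, N→-4/3; new cluster KN
  updated: d(KN,X)=18, d(KN,Y)=9, d(KN,Z)=4
step 2: merge (KN,Z) at d=4, Q=-48; branch lengths KN→7/2, Z→1/2; new cluster KNZ
  updated: d(KNZ,X)=16, d(KNZ,Y)=4
step 3: merge (KNZ,X) at d=16, Q=-34; branch lengths KNZ→3, X→13; new cluster KNXZ
  updated: d(KNXZ,Y)=1
step 4: merge (KNXZ,Y) at d=1; branch lengths KNXZ→1/2, Y→1/2; new cluster KNXYZ
final tree: ((((K:16/3,N:-4/3):7/2,Z:1/2):3,X:13):1/2,Y:1/2)
total length: 25

25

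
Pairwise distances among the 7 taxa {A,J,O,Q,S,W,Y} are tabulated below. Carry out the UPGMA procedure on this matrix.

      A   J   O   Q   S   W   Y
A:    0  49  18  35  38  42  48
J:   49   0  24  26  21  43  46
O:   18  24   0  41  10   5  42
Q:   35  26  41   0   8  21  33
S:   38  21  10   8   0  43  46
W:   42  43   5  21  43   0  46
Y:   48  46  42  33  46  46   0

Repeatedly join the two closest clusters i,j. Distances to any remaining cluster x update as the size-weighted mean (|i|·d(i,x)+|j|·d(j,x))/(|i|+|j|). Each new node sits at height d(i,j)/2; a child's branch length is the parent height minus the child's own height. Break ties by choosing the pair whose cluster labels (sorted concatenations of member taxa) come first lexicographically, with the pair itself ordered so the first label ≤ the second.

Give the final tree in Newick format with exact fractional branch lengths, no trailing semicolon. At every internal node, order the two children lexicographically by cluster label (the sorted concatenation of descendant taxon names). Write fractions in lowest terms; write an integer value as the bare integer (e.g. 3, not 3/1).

iteration 1: select O,W (d=5); attach at lengths (5/2, 5/2); label the merged cluster OW
  updated: d(A,OW)=30, d(J,OW)=67/2, d(OW,Q)=31, d(OW,S)=53/2, d(OW,Y)=44
iteration 2: select Q,S (d=8); attach at lengths (4, 4); label the merged cluster QS
  updated: d(A,QS)=73/2, d(J,QS)=47/2, d(OW,QS)=115/4, d(QS,Y)=79/2
iteration 3: select J,QS (d=47/2); attach at lengths (47/4, 31/4); label the merged cluster JQS
  updated: d(A,JQS)=122/3, d(JQS,OW)=91/3, d(JQS,Y)=125/3
iteration 4: select A,OW (d=30); attach at lengths (15, 25/2); label the merged cluster AOW
  updated: d(AOW,JQS)=304/9, d(AOW,Y)=136/3
iteration 5: select AOW,JQS (d=304/9); attach at lengths (17/9, 185/36); label the merged cluster AJOQSW
  updated: d(AJOQSW,Y)=87/2
iteration 6: select AJOQSW,Y (d=87/2); attach at lengths (175/36, 87/4); label the merged cluster AJOQSWY
final tree: (((A:15,(O:5/2,W:5/2):25/2):17/9,(J:47/4,(Q:4,S:4):31/4):185/36):175/36,Y:87/4)
total length: 3371/36

(((A:15,(O:5/2,W:5/2):25/2):17/9,(J:47/4,(Q:4,S:4):31/4):185/36):175/36,Y:87/4)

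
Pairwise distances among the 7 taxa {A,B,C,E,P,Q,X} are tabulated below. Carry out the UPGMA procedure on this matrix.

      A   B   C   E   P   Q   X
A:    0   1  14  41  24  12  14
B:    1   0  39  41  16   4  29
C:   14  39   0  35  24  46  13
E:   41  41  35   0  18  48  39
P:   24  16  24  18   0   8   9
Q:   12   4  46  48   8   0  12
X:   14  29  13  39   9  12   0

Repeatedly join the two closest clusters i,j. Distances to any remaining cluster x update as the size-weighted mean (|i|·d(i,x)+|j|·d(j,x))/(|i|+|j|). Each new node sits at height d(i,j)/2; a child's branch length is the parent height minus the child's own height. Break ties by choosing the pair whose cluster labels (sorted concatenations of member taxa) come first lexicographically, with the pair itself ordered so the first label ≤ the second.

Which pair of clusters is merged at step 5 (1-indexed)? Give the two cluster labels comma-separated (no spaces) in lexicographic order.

iteration 1: select A,B (d=1); attach at lengths (1/2, 1/2); label the merged cluster AB
  updated: d(AB,C)=53/2, d(AB,E)=41, d(AB,P)=20, d(AB,Q)=8, d(AB,X)=43/2
iteration 2: select AB,Q (d=8); attach at lengths (7/2, 4); label the merged cluster ABQ
  updated: d(ABQ,C)=33, d(ABQ,E)=130/3, d(ABQ,P)=16, d(ABQ,X)=55/3
iteration 3: select P,X (d=9); attach at lengths (9/2, 9/2); label the merged cluster PX
  updated: d(ABQ,PX)=103/6, d(C,PX)=37/2, d(E,PX)=57/2
iteration 4: select ABQ,PX (d=103/6); attach at lengths (55/12, 49/12); label the merged cluster ABPQX
  updated: d(ABPQX,C)=136/5, d(ABPQX,E)=187/5
iteration 5: select ABPQX,C (d=136/5); attach at lengths (301/60, 68/5); label the merged cluster ABCPQX
  updated: d(ABCPQX,E)=37
iteration 6: select ABCPQX,E (d=37); attach at lengths (49/10, 37/2); label the merged cluster ABCEPQX
final tree: (((((A:1/2,B:1/2):7/2,Q:4):55/12,(P:9/2,X:9/2):49/12):301/60,C:68/5):49/10,E:37/2)
total length: 4091/60

ABPQX,C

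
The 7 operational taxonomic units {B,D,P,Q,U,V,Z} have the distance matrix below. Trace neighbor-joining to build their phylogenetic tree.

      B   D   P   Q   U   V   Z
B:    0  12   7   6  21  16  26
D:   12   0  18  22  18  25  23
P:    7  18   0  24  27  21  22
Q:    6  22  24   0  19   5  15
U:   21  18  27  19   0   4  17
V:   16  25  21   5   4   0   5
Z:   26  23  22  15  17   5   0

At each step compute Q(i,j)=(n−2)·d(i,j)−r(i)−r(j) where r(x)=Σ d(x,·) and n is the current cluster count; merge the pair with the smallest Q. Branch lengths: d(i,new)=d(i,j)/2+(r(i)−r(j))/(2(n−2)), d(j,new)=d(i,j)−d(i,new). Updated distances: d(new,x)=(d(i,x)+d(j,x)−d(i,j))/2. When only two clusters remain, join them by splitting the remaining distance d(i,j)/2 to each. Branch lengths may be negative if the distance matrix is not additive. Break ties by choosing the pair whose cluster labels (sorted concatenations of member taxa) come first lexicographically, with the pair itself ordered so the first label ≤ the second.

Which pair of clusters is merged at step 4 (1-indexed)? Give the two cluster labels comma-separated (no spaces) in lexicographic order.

BDPQ,Z

iteration 1: select B,P (d=7, Q=-172); attach at lengths (2/5, 33/5); label the merged cluster BP
  updated: d(BP,D)=23/2, d(BP,Q)=23/2, d(BP,U)=41/2, d(BP,V)=15, d(BP,Z)=41/2
iteration 2: select BP,D (d=23/2, Q=-265/2); attach at lengths (51/16, 133/16); label the merged cluster BDP
  updated: d(BDP,Q)=11, d(BDP,U)=27/2, d(BDP,V)=57/4, d(BDP,Z)=16
iteration 3: select BDP,Q (d=11, Q=-287/4); attach at lengths (151/24, 113/24); label the merged cluster BDPQ
  updated: d(BDPQ,U)=43/4, d(BDPQ,V)=33/8, d(BDPQ,Z)=10
iteration 4: select BDPQ,Z (d=10, Q=-295/8); attach at lengths (103/32, 217/32); label the merged cluster BDPQZ
  updated: d(BDPQZ,U)=71/8, d(BDPQZ,V)=-7/16
iteration 5: select BDPQZ,U (d=71/8, Q=-199/16); attach at lengths (71/32, 213/32); label the merged cluster BDPQUZ
  updated: d(BDPQUZ,V)=-85/32
iteration 6: select BDPQUZ,V (d=-85/32); attach at lengths (-85/64, -85/64); label the merged cluster BDPQUVZ
final tree: ((((((B:2/5,P:33/5):51/16,D:133/16):151/24,Q:113/24):103/32,Z:217/32):71/32,U:213/32):-85/64,V:-85/64)
total length: 1463/32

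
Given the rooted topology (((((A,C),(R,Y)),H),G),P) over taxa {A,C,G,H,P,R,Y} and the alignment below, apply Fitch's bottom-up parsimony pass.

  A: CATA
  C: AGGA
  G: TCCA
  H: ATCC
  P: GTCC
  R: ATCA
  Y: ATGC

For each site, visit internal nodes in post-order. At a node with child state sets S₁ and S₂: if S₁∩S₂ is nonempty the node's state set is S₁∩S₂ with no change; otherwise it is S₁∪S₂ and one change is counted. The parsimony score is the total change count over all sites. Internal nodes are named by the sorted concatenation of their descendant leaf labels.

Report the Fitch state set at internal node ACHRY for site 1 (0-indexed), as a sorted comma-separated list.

AC@0: {C} ∪ {A} = {A,C} (union, +1)
RY@0: {A} ∩ {A} = {A} (intersection, +0)
ACRY@0: {A,C} ∩ {A} = {A} (intersection, +0)
ACHRY@0: {A} ∩ {A} = {A} (intersection, +0)
ACGHRY@0: {A} ∪ {T} = {A,T} (union, +1)
ACGHPRY@0: {A,T} ∪ {G} = {A,G,T} (union, +1)
AC@1: {A} ∪ {G} = {A,G} (union, +1)
RY@1: {T} ∩ {T} = {T} (intersection, +0)
ACRY@1: {A,G} ∪ {T} = {A,G,T} (union, +1)
ACHRY@1: {A,G,T} ∩ {T} = {T} (intersection, +0)
ACGHRY@1: {T} ∪ {C} = {C,T} (union, +1)
ACGHPRY@1: {C,T} ∩ {T} = {T} (intersection, +0)
AC@2: {T} ∪ {G} = {G,T} (union, +1)
RY@2: {C} ∪ {G} = {C,G} (union, +1)
ACRY@2: {G,T} ∩ {C,G} = {G} (intersection, +0)
ACHRY@2: {G} ∪ {C} = {C,G} (union, +1)
ACGHRY@2: {C,G} ∩ {C} = {C} (intersection, +0)
ACGHPRY@2: {C} ∩ {C} = {C} (intersection, +0)
AC@3: {A} ∩ {A} = {A} (intersection, +0)
RY@3: {A} ∪ {C} = {A,C} (union, +1)
ACRY@3: {A} ∩ {A,C} = {A} (intersection, +0)
ACHRY@3: {A} ∪ {C} = {A,C} (union, +1)
ACGHRY@3: {A,C} ∩ {A} = {A} (intersection, +0)
ACGHPRY@3: {A} ∪ {C} = {A,C} (union, +1)
per-site changes: [3, 3, 3, 3]; total = 12

T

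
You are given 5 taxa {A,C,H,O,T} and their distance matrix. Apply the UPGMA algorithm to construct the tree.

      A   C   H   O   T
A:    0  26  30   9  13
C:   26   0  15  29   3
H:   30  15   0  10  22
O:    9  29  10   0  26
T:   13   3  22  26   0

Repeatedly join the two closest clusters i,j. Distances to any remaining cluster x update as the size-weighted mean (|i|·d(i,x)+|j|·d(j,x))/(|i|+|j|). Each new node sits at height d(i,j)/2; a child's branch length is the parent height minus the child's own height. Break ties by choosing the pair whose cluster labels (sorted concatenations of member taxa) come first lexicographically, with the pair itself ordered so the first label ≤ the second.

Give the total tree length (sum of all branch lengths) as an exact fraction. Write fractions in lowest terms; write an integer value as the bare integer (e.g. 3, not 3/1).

451/12

1. join C+T (d=3) ⇒ CT; edges |C|=3/2, |T|=3/2
  updated: d(A,CT)=39/2, d(CT,H)=37/2, d(CT,O)=55/2
2. join A+O (d=9) ⇒ AO; edges |A|=9/2, |O|=9/2
  updated: d(AO,CT)=47/2, d(AO,H)=20
3. join CT+H (d=37/2) ⇒ CHT; edges |CT|=31/4, |H|=37/4
  updated: d(AO,CHT)=67/3
4. join AO+CHT (d=67/3) ⇒ ACHOT; edges |AO|=20/3, |CHT|=23/12
final tree: ((A:9/2,O:9/2):20/3,((C:3/2,T:3/2):31/4,H:37/4):23/12)
total length: 451/12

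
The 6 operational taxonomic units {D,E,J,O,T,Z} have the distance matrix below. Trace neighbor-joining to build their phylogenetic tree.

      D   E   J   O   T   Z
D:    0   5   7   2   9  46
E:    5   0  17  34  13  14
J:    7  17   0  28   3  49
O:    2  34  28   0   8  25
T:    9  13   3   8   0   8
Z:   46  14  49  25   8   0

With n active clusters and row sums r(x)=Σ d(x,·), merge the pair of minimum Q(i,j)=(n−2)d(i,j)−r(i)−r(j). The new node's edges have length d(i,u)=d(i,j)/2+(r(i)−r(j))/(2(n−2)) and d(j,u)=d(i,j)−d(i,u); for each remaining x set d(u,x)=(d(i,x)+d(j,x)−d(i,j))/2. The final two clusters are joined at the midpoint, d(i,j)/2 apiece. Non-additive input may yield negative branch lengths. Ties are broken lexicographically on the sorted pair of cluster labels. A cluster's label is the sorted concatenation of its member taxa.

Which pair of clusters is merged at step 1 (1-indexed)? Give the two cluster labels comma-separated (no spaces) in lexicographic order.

E,Z

1. join E+Z (d=14, Q=-169) ⇒ EZ; edges |E|=-3/8, |Z|=115/8
  updated: d(D,EZ)=37/2, d(EZ,J)=26, d(EZ,O)=45/2, d(EZ,T)=7/2
2. join D+O (d=2, Q=-91) ⇒ DO; edges |D|=-3, |O|=5
  updated: d(DO,EZ)=39/2, d(DO,J)=33/2, d(DO,T)=15/2
3. join DO+J (d=33/2, Q=-56) ⇒ DJO; edges |DO|=31/4, |J|=35/4
  updated: d(DJO,EZ)=29/2, d(DJO,T)=-3
4. join DJO+EZ (d=29/2, Q=-15) ⇒ DEJOZ; edges |DJO|=4, |EZ|=21/2
  updated: d(DEJOZ,T)=-7
5. join DEJOZ+T (d=-7) ⇒ DEJOTZ; edges |DEJOZ|=-7/2, |T|=-7/2
final tree: ((((D:-3,O:5):31/4,J:35/4):4,(E:-3/8,Z:115/8):21/2):-7/2,T:-7/2)
total length: 40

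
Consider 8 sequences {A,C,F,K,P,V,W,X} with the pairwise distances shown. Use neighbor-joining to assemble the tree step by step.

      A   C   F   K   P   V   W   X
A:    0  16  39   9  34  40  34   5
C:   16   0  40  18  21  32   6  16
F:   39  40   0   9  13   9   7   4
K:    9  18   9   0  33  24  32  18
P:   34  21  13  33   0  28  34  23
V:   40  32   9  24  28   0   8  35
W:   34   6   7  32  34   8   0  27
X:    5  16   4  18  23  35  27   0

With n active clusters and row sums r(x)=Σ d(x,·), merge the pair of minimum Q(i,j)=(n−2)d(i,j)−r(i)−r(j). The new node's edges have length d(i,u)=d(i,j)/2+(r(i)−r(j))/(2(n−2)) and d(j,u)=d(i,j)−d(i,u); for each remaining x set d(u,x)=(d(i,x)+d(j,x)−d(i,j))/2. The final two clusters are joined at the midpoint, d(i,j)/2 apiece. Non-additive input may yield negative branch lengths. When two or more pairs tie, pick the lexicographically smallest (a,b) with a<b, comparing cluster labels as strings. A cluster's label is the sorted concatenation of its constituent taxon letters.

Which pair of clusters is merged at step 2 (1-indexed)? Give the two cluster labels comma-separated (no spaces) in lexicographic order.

1. join V+W (d=8, Q=-276) ⇒ VW; edges |V|=19/3, |W|=5/3
  updated: d(A,VW)=33, d(C,VW)=15, d(F,VW)=4, d(K,VW)=24, d(P,VW)=27, d(VW,X)=27
2. join F+VW (d=4, Q=-219) ⇒ FVW; edges |F|=-1/10, |VW|=41/10
  updated: d(A,FVW)=34, d(C,FVW)=51/2, d(FVW,K)=29/2, d(FVW,P)=18, d(FVW,X)=27/2
3. join FVW+P (d=18, Q=-325/2) ⇒ FPVW; edges |FVW|=97/16, |P|=191/16
  updated: d(A,FPVW)=25, d(C,FPVW)=57/4, d(FPVW,K)=59/4, d(FPVW,X)=37/4
4. join A+X (d=5, Q=-353/4) ⇒ AX; edges |A|=29/8, |X|=11/8
  updated: d(AX,C)=27/2, d(AX,FPVW)=117/8, d(AX,K)=11
5. join AX+K (d=11, Q=-487/8) ⇒ AKX; edges |AX|=139/32, |K|=213/32
  updated: d(AKX,C)=41/4, d(AKX,FPVW)=147/16
6. join AKX+C (d=41/4, Q=-539/16) ⇒ ACKX; edges |AKX|=83/32, |C|=245/32
  updated: d(ACKX,FPVW)=211/32
7. join ACKX+FPVW (d=211/32) ⇒ ACFKPVWX; edges |ACKX|=211/64, |FPVW|=211/64
final tree: ((((A:29/8,X:11/8):139/32,K:213/32):83/32,C:245/32):211/64,((F:-1/10,(V:19/3,W:5/3):41/10):97/16,P:191/16):211/64)
total length: 2011/32

F,VW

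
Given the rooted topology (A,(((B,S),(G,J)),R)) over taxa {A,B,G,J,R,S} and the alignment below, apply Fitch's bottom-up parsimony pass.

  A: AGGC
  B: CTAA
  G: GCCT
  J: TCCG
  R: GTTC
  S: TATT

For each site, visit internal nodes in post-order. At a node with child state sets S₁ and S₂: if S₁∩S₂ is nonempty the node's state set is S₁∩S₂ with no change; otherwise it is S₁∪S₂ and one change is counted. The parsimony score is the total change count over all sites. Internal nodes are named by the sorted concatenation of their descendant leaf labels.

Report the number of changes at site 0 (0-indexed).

[col 0] BS: children B:{C}, S:{T} ∪→ {C,T}; cost 1
[col 0] GJ: children G:{G}, J:{T} ∪→ {G,T}; cost 1
[col 0] BGJS: children BS:{C,T}, GJ:{G,T} ∩→ {T}; cost 0
[col 0] BGJRS: children BGJS:{T}, R:{G} ∪→ {G,T}; cost 1
[col 0] ABGJRS: children A:{A}, BGJRS:{G,T} ∪→ {A,G,T}; cost 1
[col 1] BS: children B:{T}, S:{A} ∪→ {A,T}; cost 1
[col 1] GJ: children G:{C}, J:{C} ∩→ {C}; cost 0
[col 1] BGJS: children BS:{A,T}, GJ:{C} ∪→ {A,C,T}; cost 1
[col 1] BGJRS: children BGJS:{A,C,T}, R:{T} ∩→ {T}; cost 0
[col 1] ABGJRS: children A:{G}, BGJRS:{T} ∪→ {G,T}; cost 1
[col 2] BS: children B:{A}, S:{T} ∪→ {A,T}; cost 1
[col 2] GJ: children G:{C}, J:{C} ∩→ {C}; cost 0
[col 2] BGJS: children BS:{A,T}, GJ:{C} ∪→ {A,C,T}; cost 1
[col 2] BGJRS: children BGJS:{A,C,T}, R:{T} ∩→ {T}; cost 0
[col 2] ABGJRS: children A:{G}, BGJRS:{T} ∪→ {G,T}; cost 1
[col 3] BS: children B:{A}, S:{T} ∪→ {A,T}; cost 1
[col 3] GJ: children G:{T}, J:{G} ∪→ {G,T}; cost 1
[col 3] BGJS: children BS:{A,T}, GJ:{G,T} ∩→ {T}; cost 0
[col 3] BGJRS: children BGJS:{T}, R:{C} ∪→ {C,T}; cost 1
[col 3] ABGJRS: children A:{C}, BGJRS:{C,T} ∩→ {C}; cost 0
per-site changes: [4, 3, 3, 3]; total = 13

4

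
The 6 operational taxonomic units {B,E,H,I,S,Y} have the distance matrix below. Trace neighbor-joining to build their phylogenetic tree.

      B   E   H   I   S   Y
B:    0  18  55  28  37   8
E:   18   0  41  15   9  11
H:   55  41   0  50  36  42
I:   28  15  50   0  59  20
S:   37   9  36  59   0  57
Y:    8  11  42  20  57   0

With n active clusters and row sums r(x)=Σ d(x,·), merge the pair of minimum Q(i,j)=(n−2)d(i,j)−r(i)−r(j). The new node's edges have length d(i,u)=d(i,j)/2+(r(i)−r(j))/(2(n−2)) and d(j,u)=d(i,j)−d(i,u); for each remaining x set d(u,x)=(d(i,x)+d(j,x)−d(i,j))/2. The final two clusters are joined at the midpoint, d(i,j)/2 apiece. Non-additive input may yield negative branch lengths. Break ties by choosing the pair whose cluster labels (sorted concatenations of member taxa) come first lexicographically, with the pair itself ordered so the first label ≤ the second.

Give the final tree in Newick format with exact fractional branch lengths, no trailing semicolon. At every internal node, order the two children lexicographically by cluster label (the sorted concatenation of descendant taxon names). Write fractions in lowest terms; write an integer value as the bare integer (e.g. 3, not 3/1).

step 1: merge (H,S) at d=36, Q=-278; branch lengths H→85/4, S→59/4; new cluster HS
  updated: d(B,HS)=28, d(E,HS)=7, d(HS,I)=73/2, d(HS,Y)=63/2
step 2: merge (E,HS) at d=7, Q=-133; branch lengths E→-31/6, HS→73/6; new cluster EHS
  updated: d(B,EHS)=39/2, d(EHS,I)=89/4, d(EHS,Y)=71/4
step 3: merge (B,Y) at d=8, Q=-341/4; branch lengths B→103/16, Y→25/16; new cluster BY
  updated: d(BY,EHS)=117/8, d(BY,I)=20
step 4: merge (BY,EHS) at d=117/8, Q=-455/8; branch lengths BY→99/16, EHS→135/16; new cluster BEHSY
  updated: d(BEHSY,I)=221/16
step 5: merge (BEHSY,I) at d=221/16; branch lengths BEHSY→221/32, I→221/32; new cluster BEHISY
final tree: (((B:103/16,Y:25/16):99/16,(E:-31/6,(H:85/4,S:59/4):73/6):135/16):221/32,I:221/32)
total length: 1271/16

(((B:103/16,Y:25/16):99/16,(E:-31/6,(H:85/4,S:59/4):73/6):135/16):221/32,I:221/32)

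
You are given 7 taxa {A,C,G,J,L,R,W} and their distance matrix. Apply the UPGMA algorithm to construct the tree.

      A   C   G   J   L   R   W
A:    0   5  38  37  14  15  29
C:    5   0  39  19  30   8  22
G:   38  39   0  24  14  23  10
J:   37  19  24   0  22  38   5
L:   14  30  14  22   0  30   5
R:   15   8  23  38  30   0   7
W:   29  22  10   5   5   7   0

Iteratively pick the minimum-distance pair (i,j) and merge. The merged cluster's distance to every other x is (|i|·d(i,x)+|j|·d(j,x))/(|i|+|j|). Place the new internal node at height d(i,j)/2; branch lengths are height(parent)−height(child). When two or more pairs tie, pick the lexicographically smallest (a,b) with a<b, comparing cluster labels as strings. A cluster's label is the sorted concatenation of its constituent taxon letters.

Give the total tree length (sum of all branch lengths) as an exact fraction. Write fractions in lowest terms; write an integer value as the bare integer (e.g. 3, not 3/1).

step 1: merge (A,C) at d=5; branch lengths A→5/2, C→5/2; new cluster AC
  updated: d(AC,G)=77/2, d(AC,J)=28, d(AC,L)=22, d(AC,R)=23/2, d(AC,W)=51/2
step 2: merge (J,W) at d=5; branch lengths J→5/2, W→5/2; new cluster JW
  updated: d(AC,JW)=107/4, d(G,JW)=17, d(JW,L)=27/2, d(JW,R)=45/2
step 3: merge (AC,R) at d=23/2; branch lengths AC→13/4, R→23/4; new cluster ACR
  updated: d(ACR,G)=100/3, d(ACR,JW)=76/3, d(ACR,L)=74/3
step 4: merge (JW,L) at d=27/2; branch lengths JW→17/4, L→27/4; new cluster JLW
  updated: d(ACR,JLW)=226/9, d(G,JLW)=16
step 5: merge (G,JLW) at d=16; branch lengths G→8, JLW→5/4; new cluster GJLW
  updated: d(ACR,GJLW)=163/6
step 6: merge (ACR,GJLW) at d=163/6; branch lengths ACR→47/6, GJLW→67/12; new cluster ACGJLRW
final tree: (((A:5/2,C:5/2):13/4,R:23/4):47/6,(G:8,((J:5/2,W:5/2):17/4,L:27/4):5/4):67/12)
total length: 158/3

158/3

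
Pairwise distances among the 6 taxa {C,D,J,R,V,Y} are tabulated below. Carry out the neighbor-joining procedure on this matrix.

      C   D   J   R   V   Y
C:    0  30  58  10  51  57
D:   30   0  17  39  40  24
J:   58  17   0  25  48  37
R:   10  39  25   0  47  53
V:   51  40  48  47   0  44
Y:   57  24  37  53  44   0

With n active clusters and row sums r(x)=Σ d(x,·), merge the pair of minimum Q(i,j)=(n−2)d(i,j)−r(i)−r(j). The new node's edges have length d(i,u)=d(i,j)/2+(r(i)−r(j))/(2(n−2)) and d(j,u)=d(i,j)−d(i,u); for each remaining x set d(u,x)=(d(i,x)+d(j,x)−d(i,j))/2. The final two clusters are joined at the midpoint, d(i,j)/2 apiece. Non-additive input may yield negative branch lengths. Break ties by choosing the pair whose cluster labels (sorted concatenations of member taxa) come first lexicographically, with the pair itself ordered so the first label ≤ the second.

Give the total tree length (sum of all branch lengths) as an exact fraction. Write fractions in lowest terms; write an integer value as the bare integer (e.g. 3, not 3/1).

1. join C+R (d=10, Q=-340) ⇒ CR; edges |C|=9, |R|=1
  updated: d(CR,D)=59/2, d(CR,J)=73/2, d(CR,V)=44, d(CR,Y)=50
2. join CR+V (d=44, Q=-204) ⇒ CRV; edges |CR|=58/3, |V|=74/3
  updated: d(CRV,D)=51/4, d(CRV,J)=81/4, d(CRV,Y)=25
3. join CRV+Y (d=25, Q=-94) ⇒ CRVY; edges |CRV|=11/2, |Y|=39/2
  updated: d(CRVY,D)=47/8, d(CRVY,J)=129/8
4. join CRVY+D (d=47/8, Q=-39) ⇒ CDRVY; edges |CRVY|=5/2, |D|=27/8
  updated: d(CDRVY,J)=109/8
5. join CDRVY+J (d=109/8) ⇒ CDJRVY; edges |CDRVY|=109/16, |J|=109/16
final tree: (((((C:9,R:1):58/3,V:74/3):11/2,Y:39/2):5/2,D:27/8):109/16,J:109/16)
total length: 197/2

197/2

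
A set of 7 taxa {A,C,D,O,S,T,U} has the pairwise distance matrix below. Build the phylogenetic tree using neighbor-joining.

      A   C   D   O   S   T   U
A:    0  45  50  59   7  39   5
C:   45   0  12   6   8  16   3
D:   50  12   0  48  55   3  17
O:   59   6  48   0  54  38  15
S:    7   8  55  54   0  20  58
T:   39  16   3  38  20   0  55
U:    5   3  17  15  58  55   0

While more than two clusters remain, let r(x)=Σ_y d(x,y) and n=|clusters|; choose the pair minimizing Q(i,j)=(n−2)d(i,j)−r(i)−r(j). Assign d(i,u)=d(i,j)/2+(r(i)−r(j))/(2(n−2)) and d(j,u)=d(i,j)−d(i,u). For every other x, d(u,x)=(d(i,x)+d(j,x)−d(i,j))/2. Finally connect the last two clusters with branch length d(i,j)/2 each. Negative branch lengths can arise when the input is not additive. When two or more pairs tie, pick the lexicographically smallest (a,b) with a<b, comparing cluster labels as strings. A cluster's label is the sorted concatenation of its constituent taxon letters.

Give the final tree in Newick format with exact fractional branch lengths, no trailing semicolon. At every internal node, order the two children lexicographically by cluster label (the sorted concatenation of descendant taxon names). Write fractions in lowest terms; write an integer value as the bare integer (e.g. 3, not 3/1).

(((((A:19/5,S:16/5):247/12,(D:3/8,T:21/8):185/12):33/4,C:-17/2):11/2,O:49/4):11/8,U:11/8)

1. join A+S (d=7, Q=-372) ⇒ AS; edges |A|=19/5, |S|=16/5
  updated: d(AS,C)=23, d(AS,D)=49, d(AS,O)=53, d(AS,T)=26, d(AS,U)=28
2. join D+T (d=3, Q=-255) ⇒ DT; edges |D|=3/8, |T|=21/8
  updated: d(AS,DT)=36, d(C,DT)=25/2, d(DT,O)=83/2, d(DT,U)=69/2
3. join AS+DT (d=36, Q=-313/2) ⇒ ADST; edges |AS|=247/12, |DT|=185/12
  updated: d(ADST,C)=-1/4, d(ADST,O)=117/4, d(ADST,U)=53/4
4. join ADST+C (d=-1/4, Q=-103/2) ⇒ ACDST; edges |ADST|=33/4, |C|=-17/2
  updated: d(ACDST,O)=71/4, d(ACDST,U)=33/4
5. join ACDST+O (d=71/4, Q=-41) ⇒ ACDOST; edges |ACDST|=11/2, |O|=49/4
  updated: d(ACDOST,U)=11/4
6. join ACDOST+U (d=11/4) ⇒ ACDOSTU; edges |ACDOST|=11/8, |U|=11/8
final tree: (((((A:19/5,S:16/5):247/12,(D:3/8,T:21/8):185/12):33/4,C:-17/2):11/2,O:49/4):11/8,U:11/8)
total length: 265/4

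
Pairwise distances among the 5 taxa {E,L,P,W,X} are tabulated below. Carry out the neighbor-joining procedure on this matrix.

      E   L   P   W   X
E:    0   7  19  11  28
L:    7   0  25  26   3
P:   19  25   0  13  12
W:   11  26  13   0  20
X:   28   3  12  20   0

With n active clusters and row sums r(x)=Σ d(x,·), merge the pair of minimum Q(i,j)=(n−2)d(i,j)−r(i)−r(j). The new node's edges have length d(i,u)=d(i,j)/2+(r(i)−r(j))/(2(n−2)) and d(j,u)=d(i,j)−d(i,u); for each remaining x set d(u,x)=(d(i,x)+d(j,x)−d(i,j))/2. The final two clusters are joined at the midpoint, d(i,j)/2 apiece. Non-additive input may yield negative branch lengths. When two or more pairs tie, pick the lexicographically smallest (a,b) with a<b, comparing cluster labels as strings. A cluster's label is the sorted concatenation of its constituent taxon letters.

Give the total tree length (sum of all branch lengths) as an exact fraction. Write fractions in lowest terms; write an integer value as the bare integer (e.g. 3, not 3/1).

275/8

1. join L+X (d=3, Q=-115) ⇒ LX; edges |L|=7/6, |X|=11/6
  updated: d(E,LX)=16, d(LX,P)=17, d(LX,W)=43/2
2. join E+W (d=11, Q=-139/2) ⇒ EW; edges |E|=45/8, |W|=43/8
  updated: d(EW,LX)=53/4, d(EW,P)=21/2
3. join EW+LX (d=53/4, Q=-163/4) ⇒ ELWX; edges |EW|=27/8, |LX|=79/8
  updated: d(ELWX,P)=57/8
4. join ELWX+P (d=57/8) ⇒ ELPWX; edges |ELWX|=57/16, |P|=57/16
final tree: (((E:45/8,W:43/8):27/8,(L:7/6,X:11/6):79/8):57/16,P:57/16)
total length: 275/8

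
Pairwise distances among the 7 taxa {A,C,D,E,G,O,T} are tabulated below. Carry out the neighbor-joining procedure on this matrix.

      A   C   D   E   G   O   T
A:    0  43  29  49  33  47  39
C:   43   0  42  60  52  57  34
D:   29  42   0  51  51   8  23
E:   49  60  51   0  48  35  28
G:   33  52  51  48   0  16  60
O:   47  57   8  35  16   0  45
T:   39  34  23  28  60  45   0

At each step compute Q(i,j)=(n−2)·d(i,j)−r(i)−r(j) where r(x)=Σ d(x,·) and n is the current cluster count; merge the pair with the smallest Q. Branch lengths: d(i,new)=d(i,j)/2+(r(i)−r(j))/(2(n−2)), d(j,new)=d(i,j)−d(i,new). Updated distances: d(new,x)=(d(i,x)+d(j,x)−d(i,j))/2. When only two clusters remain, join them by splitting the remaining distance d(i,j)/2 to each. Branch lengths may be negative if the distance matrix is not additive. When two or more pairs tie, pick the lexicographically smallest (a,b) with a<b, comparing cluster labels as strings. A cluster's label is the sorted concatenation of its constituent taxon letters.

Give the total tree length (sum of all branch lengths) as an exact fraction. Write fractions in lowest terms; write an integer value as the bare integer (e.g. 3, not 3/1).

1949/16

iteration 1: select G,O (d=16, Q=-388); attach at lengths (66/5, 14/5); label the merged cluster GO
  updated: d(A,GO)=32, d(C,GO)=93/2, d(D,GO)=43/2, d(E,GO)=67/2, d(GO,T)=89/2
iteration 2: select E,T (d=28, Q=-278); attach at lengths (165/8, 59/8); label the merged cluster ET
  updated: d(A,ET)=30, d(C,ET)=33, d(D,ET)=23, d(ET,GO)=25
iteration 3: select C,ET (d=33, Q=-353/2); attach at lengths (305/12, 91/12); label the merged cluster CET
  updated: d(A,CET)=20, d(CET,D)=16, d(CET,GO)=77/4
iteration 4: select A,CET (d=20, Q=-385/4); attach at lengths (263/16, 57/16); label the merged cluster ACET
  updated: d(ACET,D)=25/2, d(ACET,GO)=125/8
iteration 5: select ACET,D (d=25/2, Q=-397/8); attach at lengths (53/16, 147/16); label the merged cluster ACDET
  updated: d(ACDET,GO)=197/16
iteration 6: select ACDET,GO (d=197/16); attach at lengths (197/32, 197/32); label the merged cluster ACDEGOT
final tree: (((A:263/16,(C:305/12,(E:165/8,T:59/8):91/12):57/16):53/16,D:147/16):197/32,(G:66/5,O:14/5):197/32)
total length: 1949/16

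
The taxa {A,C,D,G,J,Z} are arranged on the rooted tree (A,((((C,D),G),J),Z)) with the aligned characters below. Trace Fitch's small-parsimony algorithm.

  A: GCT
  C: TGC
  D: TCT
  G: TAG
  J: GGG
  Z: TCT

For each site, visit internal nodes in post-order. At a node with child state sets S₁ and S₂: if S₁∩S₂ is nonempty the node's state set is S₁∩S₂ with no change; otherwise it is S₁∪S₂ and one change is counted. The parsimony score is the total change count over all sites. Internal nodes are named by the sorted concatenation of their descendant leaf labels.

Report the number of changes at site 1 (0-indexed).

CD@0: {T} ∩ {T} = {T} (intersection, +0)
CDG@0: {T} ∩ {T} = {T} (intersection, +0)
CDGJ@0: {T} ∪ {G} = {G,T} (union, +1)
CDGJZ@0: {G,T} ∩ {T} = {T} (intersection, +0)
ACDGJZ@0: {G} ∪ {T} = {G,T} (union, +1)
CD@1: {G} ∪ {C} = {C,G} (union, +1)
CDG@1: {C,G} ∪ {A} = {A,C,G} (union, +1)
CDGJ@1: {A,C,G} ∩ {G} = {G} (intersection, +0)
CDGJZ@1: {G} ∪ {C} = {C,G} (union, +1)
ACDGJZ@1: {C} ∩ {C,G} = {C} (intersection, +0)
CD@2: {C} ∪ {T} = {C,T} (union, +1)
CDG@2: {C,T} ∪ {G} = {C,G,T} (union, +1)
CDGJ@2: {C,G,T} ∩ {G} = {G} (intersection, +0)
CDGJZ@2: {G} ∪ {T} = {G,T} (union, +1)
ACDGJZ@2: {T} ∩ {G,T} = {T} (intersection, +0)
per-site changes: [2, 3, 3]; total = 8

3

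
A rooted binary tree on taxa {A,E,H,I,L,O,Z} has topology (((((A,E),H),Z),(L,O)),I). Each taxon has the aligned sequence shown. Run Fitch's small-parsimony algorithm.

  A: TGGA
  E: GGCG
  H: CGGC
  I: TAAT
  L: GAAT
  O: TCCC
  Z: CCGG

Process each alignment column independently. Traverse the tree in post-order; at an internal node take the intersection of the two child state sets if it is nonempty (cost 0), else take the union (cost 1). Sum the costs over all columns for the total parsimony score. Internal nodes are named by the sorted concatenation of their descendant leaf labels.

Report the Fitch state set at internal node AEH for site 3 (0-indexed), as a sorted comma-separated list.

AE@0: {T} ∪ {G} = {G,T} (union, +1)
AEH@0: {G,T} ∪ {C} = {C,G,T} (union, +1)
AEHZ@0: {C,G,T} ∩ {C} = {C} (intersection, +0)
LO@0: {G} ∪ {T} = {G,T} (union, +1)
AEHLOZ@0: {C} ∪ {G,T} = {C,G,T} (union, +1)
AEHILOZ@0: {C,G,T} ∩ {T} = {T} (intersection, +0)
AE@1: {G} ∩ {G} = {G} (intersection, +0)
AEH@1: {G} ∩ {G} = {G} (intersection, +0)
AEHZ@1: {G} ∪ {C} = {C,G} (union, +1)
LO@1: {A} ∪ {C} = {A,C} (union, +1)
AEHLOZ@1: {C,G} ∩ {A,C} = {C} (intersection, +0)
AEHILOZ@1: {C} ∪ {A} = {A,C} (union, +1)
AE@2: {G} ∪ {C} = {C,G} (union, +1)
AEH@2: {C,G} ∩ {G} = {G} (intersection, +0)
AEHZ@2: {G} ∩ {G} = {G} (intersection, +0)
LO@2: {A} ∪ {C} = {A,C} (union, +1)
AEHLOZ@2: {G} ∪ {A,C} = {A,C,G} (union, +1)
AEHILOZ@2: {A,C,G} ∩ {A} = {A} (intersection, +0)
AE@3: {A} ∪ {G} = {A,G} (union, +1)
AEH@3: {A,G} ∪ {C} = {A,C,G} (union, +1)
AEHZ@3: {A,C,G} ∩ {G} = {G} (intersection, +0)
LO@3: {T} ∪ {C} = {C,T} (union, +1)
AEHLOZ@3: {G} ∪ {C,T} = {C,G,T} (union, +1)
AEHILOZ@3: {C,G,T} ∩ {T} = {T} (intersection, +0)
per-site changes: [4, 3, 3, 4]; total = 14

A,C,G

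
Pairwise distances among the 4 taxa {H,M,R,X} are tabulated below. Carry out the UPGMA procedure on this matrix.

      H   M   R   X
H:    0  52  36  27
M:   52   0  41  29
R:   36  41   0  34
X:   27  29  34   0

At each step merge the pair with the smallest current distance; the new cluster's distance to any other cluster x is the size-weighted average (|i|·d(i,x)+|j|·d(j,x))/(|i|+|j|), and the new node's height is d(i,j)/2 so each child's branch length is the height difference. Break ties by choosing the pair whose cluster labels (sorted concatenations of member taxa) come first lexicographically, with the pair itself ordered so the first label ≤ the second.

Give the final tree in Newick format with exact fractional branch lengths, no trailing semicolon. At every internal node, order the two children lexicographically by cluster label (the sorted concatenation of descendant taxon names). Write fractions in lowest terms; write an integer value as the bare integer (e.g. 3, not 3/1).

step 1: merge (H,X) at d=27; branch lengths H→27/2, X→27/2; new cluster HX
  updated: d(HX,M)=81/2, d(HX,R)=35
step 2: merge (HX,R) at d=35; branch lengths HX→4, R→35/2; new cluster HRX
  updated: d(HRX,M)=122/3
step 3: merge (HRX,M) at d=122/3; branch lengths HRX→17/6, M→61/3; new cluster HMRX
final tree: (((H:27/2,X:27/2):4,R:35/2):17/6,M:61/3)
total length: 215/3

(((H:27/2,X:27/2):4,R:35/2):17/6,M:61/3)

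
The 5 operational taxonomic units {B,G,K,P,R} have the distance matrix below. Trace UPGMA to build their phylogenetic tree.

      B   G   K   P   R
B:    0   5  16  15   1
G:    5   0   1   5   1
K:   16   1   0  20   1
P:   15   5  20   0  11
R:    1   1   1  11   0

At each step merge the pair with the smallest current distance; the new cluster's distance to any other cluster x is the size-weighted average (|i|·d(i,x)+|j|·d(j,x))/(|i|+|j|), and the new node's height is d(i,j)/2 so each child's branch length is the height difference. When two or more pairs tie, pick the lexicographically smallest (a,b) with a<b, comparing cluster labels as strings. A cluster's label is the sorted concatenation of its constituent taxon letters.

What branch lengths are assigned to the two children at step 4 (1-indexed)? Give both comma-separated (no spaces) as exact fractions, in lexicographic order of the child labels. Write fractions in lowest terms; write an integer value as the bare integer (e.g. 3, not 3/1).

7/2,51/8

iteration 1: select B,R (d=1); attach at lengths (1/2, 1/2); label the merged cluster BR
  updated: d(BR,G)=3, d(BR,K)=17/2, d(BR,P)=13
iteration 2: select G,K (d=1); attach at lengths (1/2, 1/2); label the merged cluster GK
  updated: d(BR,GK)=23/4, d(GK,P)=25/2
iteration 3: select BR,GK (d=23/4); attach at lengths (19/8, 19/8); label the merged cluster BGKR
  updated: d(BGKR,P)=51/4
iteration 4: select BGKR,P (d=51/4); attach at lengths (7/2, 51/8); label the merged cluster BGKPR
final tree: (((B:1/2,R:1/2):19/8,(G:1/2,K:1/2):19/8):7/2,P:51/8)
total length: 133/8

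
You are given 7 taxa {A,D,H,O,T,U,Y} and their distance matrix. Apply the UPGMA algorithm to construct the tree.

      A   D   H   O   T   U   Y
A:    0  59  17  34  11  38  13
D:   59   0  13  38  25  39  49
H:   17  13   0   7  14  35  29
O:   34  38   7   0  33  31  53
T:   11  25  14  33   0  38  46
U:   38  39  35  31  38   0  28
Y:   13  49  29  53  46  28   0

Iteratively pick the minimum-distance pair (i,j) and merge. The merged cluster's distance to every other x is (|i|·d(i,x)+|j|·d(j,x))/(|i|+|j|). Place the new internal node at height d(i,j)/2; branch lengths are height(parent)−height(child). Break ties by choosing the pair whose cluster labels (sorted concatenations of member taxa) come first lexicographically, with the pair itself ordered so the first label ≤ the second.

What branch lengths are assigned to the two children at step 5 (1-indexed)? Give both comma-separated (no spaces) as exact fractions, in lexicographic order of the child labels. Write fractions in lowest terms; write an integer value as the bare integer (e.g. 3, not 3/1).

37/8,135/8

step 1: merge (H,O) at d=7; branch lengths H→7/2, O→7/2; new cluster HO
  updated: d(A,HO)=51/2, d(D,HO)=51/2, d(HO,T)=47/2, d(HO,U)=33, d(HO,Y)=41
step 2: merge (A,T) at d=11; branch lengths A→11/2, T→11/2; new cluster AT
  updated: d(AT,D)=42, d(AT,HO)=49/2, d(AT,U)=38, d(AT,Y)=59/2
step 3: merge (AT,HO) at d=49/2; branch lengths AT→27/4, HO→35/4; new cluster AHOT
  updated: d(AHOT,D)=135/4, d(AHOT,U)=71/2, d(AHOT,Y)=141/4
step 4: merge (U,Y) at d=28; branch lengths U→14, Y→14; new cluster UY
  updated: d(AHOT,UY)=283/8, d(D,UY)=44
step 5: merge (AHOT,D) at d=135/4; branch lengths AHOT→37/8, D→135/8; new cluster ADHOT
  updated: d(ADHOT,UY)=371/10
step 6: merge (ADHOT,UY) at d=371/10; branch lengths ADHOT→67/40, UY→91/20; new cluster ADHOTUY
final tree: ((((A:11/2,T:11/2):27/4,(H:7/2,O:7/2):35/4):37/8,D:135/8):67/40,(U:14,Y:14):91/20)
total length: 3569/40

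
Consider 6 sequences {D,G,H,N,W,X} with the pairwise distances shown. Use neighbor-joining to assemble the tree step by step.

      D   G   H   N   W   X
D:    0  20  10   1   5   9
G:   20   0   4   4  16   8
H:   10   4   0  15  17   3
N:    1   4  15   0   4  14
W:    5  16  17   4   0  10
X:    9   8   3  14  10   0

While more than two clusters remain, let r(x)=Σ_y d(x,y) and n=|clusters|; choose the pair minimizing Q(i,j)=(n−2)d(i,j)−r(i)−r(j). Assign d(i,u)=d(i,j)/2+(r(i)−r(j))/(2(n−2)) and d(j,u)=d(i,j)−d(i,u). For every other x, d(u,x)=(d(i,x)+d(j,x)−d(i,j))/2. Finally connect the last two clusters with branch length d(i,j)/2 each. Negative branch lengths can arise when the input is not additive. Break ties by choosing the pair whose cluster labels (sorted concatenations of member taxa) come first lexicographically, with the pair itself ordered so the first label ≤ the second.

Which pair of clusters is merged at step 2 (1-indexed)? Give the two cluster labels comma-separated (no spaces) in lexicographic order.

iteration 1: select G,H (d=4, Q=-85); attach at lengths (19/8, 13/8); label the merged cluster GH
  updated: d(D,GH)=13, d(GH,N)=15/2, d(GH,W)=29/2, d(GH,X)=7/2
iteration 2: select GH,X (d=7/2, Q=-129/2); attach at lengths (25/12, 17/12); label the merged cluster GHX
  updated: d(D,GHX)=37/4, d(GHX,N)=9, d(GHX,W)=21/2
iteration 3: select D,N (d=1, Q=-109/4); attach at lengths (13/16, 3/16); label the merged cluster DN
  updated: d(DN,GHX)=69/8, d(DN,W)=4
iteration 4: select DN,GHX (d=69/8, Q=-185/8); attach at lengths (17/16, 121/16); label the merged cluster DGHNX
  updated: d(DGHNX,W)=47/16
iteration 5: select DGHNX,W (d=47/16); attach at lengths (47/32, 47/32); label the merged cluster DGHNWX
final tree: (((D:13/16,N:3/16):17/16,((G:19/8,H:13/8):25/12,X:17/12):121/16):47/32,W:47/32)
total length: 321/16

GH,X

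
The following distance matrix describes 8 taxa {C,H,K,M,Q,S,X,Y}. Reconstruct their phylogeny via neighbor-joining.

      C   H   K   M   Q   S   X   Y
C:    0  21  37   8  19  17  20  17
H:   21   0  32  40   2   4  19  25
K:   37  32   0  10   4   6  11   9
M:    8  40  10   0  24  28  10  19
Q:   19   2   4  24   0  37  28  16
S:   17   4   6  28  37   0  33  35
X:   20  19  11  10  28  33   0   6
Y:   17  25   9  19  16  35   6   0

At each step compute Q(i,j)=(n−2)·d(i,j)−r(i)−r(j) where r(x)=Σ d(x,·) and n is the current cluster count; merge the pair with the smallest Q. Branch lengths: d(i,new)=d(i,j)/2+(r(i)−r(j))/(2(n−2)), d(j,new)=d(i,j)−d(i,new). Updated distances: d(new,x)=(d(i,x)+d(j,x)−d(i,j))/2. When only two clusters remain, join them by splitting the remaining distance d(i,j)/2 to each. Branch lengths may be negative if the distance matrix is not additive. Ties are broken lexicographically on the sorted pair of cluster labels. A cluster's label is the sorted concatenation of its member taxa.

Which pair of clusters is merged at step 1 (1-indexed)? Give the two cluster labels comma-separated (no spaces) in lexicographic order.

step 1: merge (H,S) at d=4, Q=-279; branch lengths H→7/12, S→41/12; new cluster HS
  updated: d(C,HS)=17, d(HS,K)=17, d(HS,M)=32, d(HS,Q)=35/2, d(HS,X)=24, d(HS,Y)=28
step 2: merge (C,M) at d=8, Q=-181; branch lengths C→11/2, M→5/2; new cluster CM
  updated: d(CM,HS)=41/2, d(CM,K)=39/2, d(CM,Q)=35/2, d(CM,X)=11, d(CM,Y)=14
step 3: merge (X,Y) at d=6, Q=-129; branch lengths X→31/8, Y→17/8; new cluster XY
  updated: d(CM,XY)=19/2, d(HS,XY)=23, d(K,XY)=7, d(Q,XY)=19
step 4: merge (CM,XY) at d=19/2, Q=-97; branch lengths CM→37/6, XY→10/3; new cluster CMXY
  updated: d(CMXY,HS)=17, d(CMXY,K)=17/2, d(CMXY,Q)=27/2
step 5: merge (CMXY,HS) at d=17, Q=-113/2; branch lengths CMXY→43/8, HS→93/8; new cluster CHMSXY
  updated: d(CHMSXY,K)=17/4, d(CHMSXY,Q)=7
step 6: merge (CHMSXY,K) at d=17/4, Q=-61/4; branch lengths CHMSXY→29/8, K→5/8; new cluster CHKMSXY
  updated: d(CHKMSXY,Q)=27/8
step 7: merge (CHKMSXY,Q) at d=27/8; branch lengths CHKMSXY→27/16, Q→27/16; new cluster CHKMQSXY
final tree: (((((C:11/2,M:5/2):37/6,(X:31/8,Y:17/8):10/3):43/8,(H:7/12,S:41/12):93/8):29/8,K:5/8):27/16,Q:27/16)
total length: 417/8

H,S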